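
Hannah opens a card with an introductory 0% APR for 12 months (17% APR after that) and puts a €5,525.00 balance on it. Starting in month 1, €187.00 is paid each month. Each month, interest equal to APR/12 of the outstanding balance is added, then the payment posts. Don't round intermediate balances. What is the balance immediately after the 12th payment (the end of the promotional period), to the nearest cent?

€3,281.00

Promo months 1–12 at r₀ = 0%/12 = 0; months 13+ at r₁ = 17%/12 = 0.0141667.
After month 12 (no interest yet): B = €5,525.00 − 12·€187.00 = €3,281.00.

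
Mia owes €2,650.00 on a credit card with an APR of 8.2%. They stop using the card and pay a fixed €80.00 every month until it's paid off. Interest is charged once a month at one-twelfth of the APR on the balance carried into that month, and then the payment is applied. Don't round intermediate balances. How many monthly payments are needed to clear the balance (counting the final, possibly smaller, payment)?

38 months

Monthly rate r = 8.2%/12 = 0.683333% = 0.00683333.
Recurrence: B ← B·(1+r) − €80.00.
Month 1: interest €18.11; balance after payment €2,588.11.
Month 2: interest €17.69; balance after payment €2,525.79.
Closed form: n = −ln(1 − rB₀/P)/ln(1+r) = −ln(0.77365)/ln(1.00683) ≈ 37.685, so the balance reaches zero during payment 38.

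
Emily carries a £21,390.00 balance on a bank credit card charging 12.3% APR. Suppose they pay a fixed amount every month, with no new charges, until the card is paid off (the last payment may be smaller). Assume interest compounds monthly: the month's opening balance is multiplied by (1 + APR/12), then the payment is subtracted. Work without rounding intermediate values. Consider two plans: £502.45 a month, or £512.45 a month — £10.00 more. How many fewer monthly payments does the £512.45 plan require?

2 fewer payments

Monthly rate r = 12.3%/12 = 1.025% = 0.01025.
At £502.45/mo: n = ⌈−ln(1 − rB₀/P)/ln(1+r)⌉ = 57 payments (last £111.58); total interest = total paid − £21,390.00 = £6,858.78.
At £512.45/mo: 55 payments (last £385.26); total interest £6,667.56.
Payments saved = 57 − 55 = 2.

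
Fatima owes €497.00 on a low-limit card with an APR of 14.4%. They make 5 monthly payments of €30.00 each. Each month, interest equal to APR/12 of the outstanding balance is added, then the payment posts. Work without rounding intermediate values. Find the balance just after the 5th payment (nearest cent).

€373.90

Monthly rate r = 14.4%/12 = 1.2% = 0.012.
Each month: B ← B·(1+r) − €30.00.
Month 1: interest €5.96; balance after payment €472.96.
Month 2: interest €5.68; balance after payment €448.64.
Month 3: interest €5.38; balance after payment €424.02.
Month 4: interest €5.09; balance after payment €399.11.
Month 5: interest €4.79; balance after payment €373.90.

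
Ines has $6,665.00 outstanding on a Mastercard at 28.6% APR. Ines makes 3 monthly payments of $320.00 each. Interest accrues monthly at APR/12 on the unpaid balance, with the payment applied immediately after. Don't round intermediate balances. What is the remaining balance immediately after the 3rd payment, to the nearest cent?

Monthly rate r = 28.6%/12 = 2.38333% = 0.0238333.
Each month: B ← B·(1+r) − $320.00.
Month 1: interest $158.85; balance after payment $6,503.85.
Month 2: interest $155.01; balance after payment $6,338.86.
Month 3: interest $151.08; balance after payment $6,169.93.

$6,169.93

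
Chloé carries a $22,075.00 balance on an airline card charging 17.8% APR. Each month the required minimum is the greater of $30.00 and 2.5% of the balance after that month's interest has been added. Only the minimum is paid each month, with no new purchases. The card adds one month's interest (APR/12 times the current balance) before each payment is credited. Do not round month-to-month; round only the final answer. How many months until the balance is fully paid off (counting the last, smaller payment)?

Monthly rate r = 17.8%/12 = 1.48333% = 0.0148333.
While 2.5% of the post-interest balance exceeds $30.00, each month B ← (B·(1+r))·(1 − 0.025), i.e. B shrinks by the factor (1+r)·0.975 = 0.98946.
This holds for months 1–277. Entering month 278 the balance is $1,173.59; 2.5% of the post-interest balance is now below $30.00, so the flat $30.00 minimum applies from here.
From month 278 a fixed $30.00 at rate r clears $1,173.59 in 59 more payments. Total: 277 + 59 = 336 months.

336 months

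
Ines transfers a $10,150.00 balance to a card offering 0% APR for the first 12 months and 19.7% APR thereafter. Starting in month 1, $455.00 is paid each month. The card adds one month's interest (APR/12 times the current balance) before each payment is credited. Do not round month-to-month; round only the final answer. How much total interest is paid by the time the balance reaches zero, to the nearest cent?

$491.10

Promo months 1–12 at r₀ = 0%/12 = 0; months 13+ at r₁ = 19.7%/12 = 0.0164167.
After month 12 (no interest yet): B = $10,150.00 − 12·$455.00 = $4,690.00.
Then at r₁ with $455.00/mo: n₂ = −ln(1 − r₁·B/P)/ln(1+r₁) ≈ 11.39 → 12 more payments.
Total paid = 23·$455.00 + $176.10 = $10,641.10; interest = $10,641.10 − $10,150.00 = $491.10.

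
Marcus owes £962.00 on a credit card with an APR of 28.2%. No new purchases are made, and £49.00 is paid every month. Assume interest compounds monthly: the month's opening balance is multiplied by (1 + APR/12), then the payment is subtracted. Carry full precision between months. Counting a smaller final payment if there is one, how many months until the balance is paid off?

27 months

Monthly rate r = 28.2%/12 = 2.35% = 0.0235.
Recurrence: B ← B·(1+r) − £49.00.
Month 1: interest £22.61; balance after payment £935.61.
Month 2: interest £21.99; balance after payment £908.59.
Closed form: n = −ln(1 − rB₀/P)/ln(1+r) = −ln(0.53863)/ln(1.0235) ≈ 26.637, so the balance reaches zero during payment 27.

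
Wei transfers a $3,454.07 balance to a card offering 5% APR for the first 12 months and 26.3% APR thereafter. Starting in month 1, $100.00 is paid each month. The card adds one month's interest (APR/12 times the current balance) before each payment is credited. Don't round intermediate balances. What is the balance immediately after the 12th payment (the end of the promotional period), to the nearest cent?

Promo months 1–12 at r₀ = 5%/12 = 0.00416667; months 13+ at r₁ = 26.3%/12 = 0.0219167.
After month 12: iterate B ← B·(1+r₀) − $100.00 for 12 months → $2,402.90.

$2,402.90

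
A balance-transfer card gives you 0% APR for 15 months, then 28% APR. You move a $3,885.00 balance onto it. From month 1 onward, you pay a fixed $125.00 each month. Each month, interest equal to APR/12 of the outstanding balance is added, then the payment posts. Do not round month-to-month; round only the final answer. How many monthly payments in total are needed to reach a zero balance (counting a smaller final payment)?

36 payments

Promo months 1–15 at r₀ = 0%/12 = 0; months 16+ at r₁ = 28%/12 = 0.0233333.
After month 15 (no interest yet): B = $3,885.00 − 15·$125.00 = $2,010.00.
Then at r₁ with $125.00/mo: n₂ = −ln(1 − r₁·B/P)/ln(1+r₁) ≈ 20.39 → 21 more payments.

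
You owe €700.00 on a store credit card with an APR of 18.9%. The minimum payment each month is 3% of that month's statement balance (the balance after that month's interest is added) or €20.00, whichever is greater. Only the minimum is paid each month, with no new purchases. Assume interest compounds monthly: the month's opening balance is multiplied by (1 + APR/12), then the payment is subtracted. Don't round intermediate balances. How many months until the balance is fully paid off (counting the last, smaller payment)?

51 months

Monthly rate r = 18.9%/12 = 1.575% = 0.01575.
While 3% of the post-interest balance exceeds €20.00, each month B ← (B·(1+r))·(1 − 0.03), i.e. B shrinks by the factor (1+r)·0.97 = 0.98528.
This holds for months 1–5. Entering month 6 the balance is €649.97; 3% of the post-interest balance is now below €20.00, so the flat €20.00 minimum applies from here.
From month 6 a fixed €20.00 at rate r clears €649.97 in 46 more payments. Total: 5 + 46 = 51 months.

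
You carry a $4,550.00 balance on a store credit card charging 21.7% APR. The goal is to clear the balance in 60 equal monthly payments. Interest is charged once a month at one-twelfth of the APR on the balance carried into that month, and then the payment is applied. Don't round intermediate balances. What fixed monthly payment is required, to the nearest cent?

$124.89

Monthly rate r = 21.7%/12 = 1.80833% = 0.0180833.
Level-payment amortization: P = B₀·r / (1 − (1+r)^(−n)) = 4550.00·0.0180833 / (1 − 1.01808^(−60)).
Denominator 1 − (1+r)^(−60) = 0.658806829.
P = 82.2792 / 0.658806829 ≈ 124.89.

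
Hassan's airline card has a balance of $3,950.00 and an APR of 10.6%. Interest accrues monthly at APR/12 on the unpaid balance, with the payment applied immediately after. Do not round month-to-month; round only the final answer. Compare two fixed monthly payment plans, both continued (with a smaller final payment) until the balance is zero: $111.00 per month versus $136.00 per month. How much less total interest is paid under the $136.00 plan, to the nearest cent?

Monthly rate r = 10.6%/12 = 0.883333% = 0.00883333.
At $111.00/mo: n = ⌈−ln(1 − rB₀/P)/ln(1+r)⌉ = 43 payments (last $101.03); total interest = total paid − $3,950.00 = $813.03.
At $136.00/mo: 34 payments (last $96.65); total interest $634.65.
Interest saved = $813.03 − $634.65 = $178.38.

$178.38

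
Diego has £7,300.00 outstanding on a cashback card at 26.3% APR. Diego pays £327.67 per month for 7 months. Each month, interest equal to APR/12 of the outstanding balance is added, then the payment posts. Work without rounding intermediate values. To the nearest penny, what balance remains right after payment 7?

Monthly rate r = 26.3%/12 = 2.19167% = 0.0219167.
Each month: B ← B·(1+r) − £327.67.
Month 1: interest £159.99; balance after payment £7,132.32.
Month 2: interest £156.32; balance after payment £6,960.97.
Month 3: interest £152.56; balance after payment £6,785.86.
Month 4: interest £148.72; balance after payment £6,606.91.
Month 5: interest £144.80; balance after payment £6,424.04.
Month 6: interest £140.79; balance after payment £6,237.17.
Month 7: interest £136.70; balance after payment £6,046.20.

£6,046.20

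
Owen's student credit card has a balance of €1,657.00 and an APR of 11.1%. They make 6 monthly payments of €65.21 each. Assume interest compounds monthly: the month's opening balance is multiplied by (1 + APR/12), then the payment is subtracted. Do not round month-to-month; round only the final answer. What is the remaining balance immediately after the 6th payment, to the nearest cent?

Monthly rate r = 11.1%/12 = 0.925% = 0.00925.
Each month: B ← B·(1+r) − €65.21.
Month 1: interest €15.33; balance after payment €1,607.12.
Month 2: interest €14.87; balance after payment €1,556.77.
Month 3: interest €14.40; balance after payment €1,505.96.
Month 4: interest €13.93; balance after payment €1,454.68.
Month 5: interest €13.46; balance after payment €1,402.93.
Month 6: interest €12.98; balance after payment €1,350.70.

€1,350.70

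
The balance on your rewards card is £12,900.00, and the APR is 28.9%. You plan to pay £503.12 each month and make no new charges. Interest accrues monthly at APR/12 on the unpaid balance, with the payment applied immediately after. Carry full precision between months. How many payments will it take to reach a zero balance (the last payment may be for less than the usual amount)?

Monthly rate r = 28.9%/12 = 2.40833% = 0.0240833.
Recurrence: B ← B·(1+r) − £503.12.
Month 1: interest £310.67; balance after payment £12,707.55.
Month 2: interest £306.04; balance after payment £12,510.48.
Closed form: n = −ln(1 − rB₀/P)/ln(1+r) = −ln(0.3825)/ln(1.02408) ≈ 40.382, so the balance reaches zero during payment 41.

41 months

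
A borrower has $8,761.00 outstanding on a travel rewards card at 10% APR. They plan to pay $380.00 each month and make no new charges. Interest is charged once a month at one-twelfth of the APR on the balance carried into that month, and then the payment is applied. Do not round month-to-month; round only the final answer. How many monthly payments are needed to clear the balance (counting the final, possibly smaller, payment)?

Monthly rate r = 10%/12 = 0.833333% = 0.00833333.
Recurrence: B ← B·(1+r) − $380.00.
Month 1: interest $73.01; balance after payment $8,454.01.
Month 2: interest $70.45; balance after payment $8,144.46.
Closed form: n = −ln(1 − rB₀/P)/ln(1+r) = −ln(0.80787)/ln(1.00833) ≈ 25.709, so the balance reaches zero during payment 26.

26 payments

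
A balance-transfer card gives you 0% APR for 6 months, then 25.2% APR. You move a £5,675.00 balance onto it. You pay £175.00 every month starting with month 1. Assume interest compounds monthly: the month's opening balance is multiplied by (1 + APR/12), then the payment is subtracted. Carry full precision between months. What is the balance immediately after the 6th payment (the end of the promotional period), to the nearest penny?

£4,625.00

Promo months 1–6 at r₀ = 0%/12 = 0; months 7+ at r₁ = 25.2%/12 = 0.021.
After month 6 (no interest yet): B = £5,675.00 − 6·£175.00 = £4,625.00.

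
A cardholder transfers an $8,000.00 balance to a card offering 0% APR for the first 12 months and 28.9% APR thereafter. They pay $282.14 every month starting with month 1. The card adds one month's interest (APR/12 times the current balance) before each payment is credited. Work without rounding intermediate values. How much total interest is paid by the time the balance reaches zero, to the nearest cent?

$1,321.59

Promo months 1–12 at r₀ = 0%/12 = 0; months 13+ at r₁ = 28.9%/12 = 0.0240833.
After month 12 (no interest yet): B = $8,000.00 − 12·$282.14 = $4,614.32.
Then at r₁ with $282.14/mo: n₂ = −ln(1 − r₁·B/P)/ln(1+r₁) ≈ 21.04 → 22 more payments.
Total paid = 33·$282.14 + $10.97 = $9,321.59; interest = $9,321.59 − $8,000.00 = $1,321.59.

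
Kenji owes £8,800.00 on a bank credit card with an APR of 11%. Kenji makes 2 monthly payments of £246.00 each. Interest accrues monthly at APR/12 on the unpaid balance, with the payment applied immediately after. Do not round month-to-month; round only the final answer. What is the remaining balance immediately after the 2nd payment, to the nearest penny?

Monthly rate r = 11%/12 = 0.916667% = 0.00916667.
Each month: B ← B·(1+r) − £246.00.
Month 1: interest £80.67; balance after payment £8,634.67.
Month 2: interest £79.15; balance after payment £8,467.82.

£8,467.82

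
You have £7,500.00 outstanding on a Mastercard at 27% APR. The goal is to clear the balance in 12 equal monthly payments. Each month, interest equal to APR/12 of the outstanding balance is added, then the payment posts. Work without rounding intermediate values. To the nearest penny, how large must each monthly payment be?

£720.13

Monthly rate r = 27%/12 = 2.25% = 0.0225.
Level-payment amortization: P = B₀·r / (1 − (1+r)^(−n)) = 7500.00·0.0225 / (1 − 1.0225^(−12)).
Denominator 1 − (1+r)^(−12) = 0.234332523.
P = 168.75 / 0.234332523 ≈ 720.13.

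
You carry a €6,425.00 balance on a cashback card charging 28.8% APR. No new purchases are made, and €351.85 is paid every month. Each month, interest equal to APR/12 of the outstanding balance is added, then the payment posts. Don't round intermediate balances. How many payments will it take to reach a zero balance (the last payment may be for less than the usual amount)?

Monthly rate r = 28.8%/12 = 2.4% = 0.024.
Recurrence: B ← B·(1+r) − €351.85.
Month 1: interest €154.20; balance after payment €6,227.35.
Month 2: interest €149.46; balance after payment €6,024.96.
Closed form: n = −ln(1 − rB₀/P)/ln(1+r) = −ln(0.56175)/ln(1.024) ≈ 24.317, so the balance reaches zero during payment 25.

25 payments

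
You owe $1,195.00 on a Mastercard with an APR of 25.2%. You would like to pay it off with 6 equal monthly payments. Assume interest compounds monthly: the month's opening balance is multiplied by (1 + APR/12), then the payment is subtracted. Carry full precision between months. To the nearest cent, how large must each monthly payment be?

$214.06

Monthly rate r = 25.2%/12 = 2.1% = 0.021.
Level-payment amortization: P = B₀·r / (1 − (1+r)^(−n)) = 1195.00·0.021 / (1 − 1.021^(−6)).
Denominator 1 − (1+r)^(−6) = 0.117234102.
P = 25.095 / 0.117234102 ≈ 214.06.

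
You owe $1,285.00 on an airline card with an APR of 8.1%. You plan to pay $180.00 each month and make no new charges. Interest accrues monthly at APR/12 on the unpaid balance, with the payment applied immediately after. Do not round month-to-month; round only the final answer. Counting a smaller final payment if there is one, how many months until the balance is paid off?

Monthly rate r = 8.1%/12 = 0.675% = 0.00675.
Recurrence: B ← B·(1+r) − $180.00.
Month 1: interest $8.67; balance after payment $1,113.67.
Month 2: interest $7.52; balance after payment $941.19.
Closed form: n = −ln(1 − rB₀/P)/ln(1+r) = −ln(0.95181)/ln(1.00675) ≈ 7.341, so the balance reaches zero during payment 8.

8 months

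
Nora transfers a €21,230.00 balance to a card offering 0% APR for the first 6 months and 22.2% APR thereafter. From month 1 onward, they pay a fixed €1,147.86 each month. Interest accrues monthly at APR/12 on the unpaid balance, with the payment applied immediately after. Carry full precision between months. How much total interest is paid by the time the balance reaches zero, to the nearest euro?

€2,120

Promo months 1–6 at r₀ = 0%/12 = 0; months 7+ at r₁ = 22.2%/12 = 0.0185.
After month 6 (no interest yet): B = €21,230.00 − 6·€1,147.86 = €14,342.84.
Then at r₁ with €1,147.86/mo: n₂ = −ln(1 − r₁·B/P)/ln(1+r₁) ≈ 14.34 → 15 more payments.
Total paid = 20·€1,147.86 + €393.27 = €23,350.47; interest = €23,350.47 − €21,230.00 = €2,120.47.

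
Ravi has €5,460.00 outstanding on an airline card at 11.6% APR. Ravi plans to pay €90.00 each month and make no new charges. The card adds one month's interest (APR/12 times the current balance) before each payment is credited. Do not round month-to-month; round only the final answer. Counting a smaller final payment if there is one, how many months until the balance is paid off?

Monthly rate r = 11.6%/12 = 0.966667% = 0.00966667.
Recurrence: B ← B·(1+r) − €90.00.
Month 1: interest €52.78; balance after payment €5,422.78.
Month 2: interest €52.42; balance after payment €5,385.20.
Closed form: n = −ln(1 − rB₀/P)/ln(1+r) = −ln(0.41356)/ln(1.00967) ≈ 91.782, so the balance reaches zero during payment 92.

92 months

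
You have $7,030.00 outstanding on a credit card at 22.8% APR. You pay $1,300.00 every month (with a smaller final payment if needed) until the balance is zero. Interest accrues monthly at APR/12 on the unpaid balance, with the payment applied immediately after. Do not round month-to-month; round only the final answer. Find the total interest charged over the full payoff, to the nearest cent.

$460.44

Monthly rate r = 22.8%/12 = 1.9% = 0.019.
Payoff takes n = ⌈−ln(1 − rB₀/P)/ln(1+r)⌉ = ⌈5.760⌉ = 6 payments; the last is $990.44.
Total paid = 5·$1,300.00 + $990.44 = $7,490.44.
Total interest = total paid − principal = $7,490.44 − $7,030.00 = $460.44.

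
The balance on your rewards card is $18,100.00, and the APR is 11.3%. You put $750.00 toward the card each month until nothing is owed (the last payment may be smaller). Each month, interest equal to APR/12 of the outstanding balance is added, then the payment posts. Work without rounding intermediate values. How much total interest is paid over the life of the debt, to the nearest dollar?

$2,531

Monthly rate r = 11.3%/12 = 0.941667% = 0.00941667.
Payoff takes n = ⌈−ln(1 − rB₀/P)/ln(1+r)⌉ = ⌈27.506⌉ = 28 payments; the last is $380.70.
Total paid = 27·$750.00 + $380.70 = $20,630.70.
Total interest = total paid − principal = $20,630.70 − $18,100.00 = $2,530.70.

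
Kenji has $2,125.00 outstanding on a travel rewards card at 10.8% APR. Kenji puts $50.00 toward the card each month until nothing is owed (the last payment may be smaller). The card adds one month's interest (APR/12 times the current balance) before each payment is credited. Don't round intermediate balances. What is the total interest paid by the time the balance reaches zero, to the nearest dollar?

Monthly rate r = 10.8%/12 = 0.9% = 0.009.
Payoff takes n = ⌈−ln(1 − rB₀/P)/ln(1+r)⌉ = ⌈53.805⌉ = 54 payments; the last is $40.27.
Total paid = 53·$50.00 + $40.27 = $2,690.27.
Total interest = total paid − principal = $2,690.27 − $2,125.00 = $565.27.

$565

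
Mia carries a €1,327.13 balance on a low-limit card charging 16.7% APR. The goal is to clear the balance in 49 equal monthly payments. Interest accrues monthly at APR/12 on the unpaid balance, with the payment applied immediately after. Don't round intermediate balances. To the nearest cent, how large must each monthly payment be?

€37.54

Monthly rate r = 16.7%/12 = 1.39167% = 0.0139167.
Level-payment amortization: P = B₀·r / (1 − (1+r)^(−n)) = 1327.13·0.0139167 / (1 − 1.01392^(−49)).
Denominator 1 − (1+r)^(−49) = 0.491970231.
P = 18.4692 / 0.491970231 ≈ 37.54.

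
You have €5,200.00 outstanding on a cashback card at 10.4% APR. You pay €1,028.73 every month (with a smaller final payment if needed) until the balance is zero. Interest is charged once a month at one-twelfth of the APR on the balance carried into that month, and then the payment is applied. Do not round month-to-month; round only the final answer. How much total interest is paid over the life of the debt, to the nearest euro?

€141

Monthly rate r = 10.4%/12 = 0.866667% = 0.00866667.
Payoff takes n = ⌈−ln(1 − rB₀/P)/ln(1+r)⌉ = ⌈5.191⌉ = 6 payments; the last is €197.39.
Total paid = 5·€1,028.73 + €197.39 = €5,341.04.
Total interest = total paid − principal = €5,341.04 − €5,200.00 = €141.04.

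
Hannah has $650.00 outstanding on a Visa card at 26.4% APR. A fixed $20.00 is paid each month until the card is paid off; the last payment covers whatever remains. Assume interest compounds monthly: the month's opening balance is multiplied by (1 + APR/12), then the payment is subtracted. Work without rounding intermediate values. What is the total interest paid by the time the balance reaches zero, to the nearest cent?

$503.71

Monthly rate r = 26.4%/12 = 2.2% = 0.022.
Payoff takes n = ⌈−ln(1 − rB₀/P)/ln(1+r)⌉ = ⌈57.683⌉ = 58 payments; the last is $13.71.
Total paid = 57·$20.00 + $13.71 = $1,153.71.
Total interest = total paid − principal = $1,153.71 − $650.00 = $503.71.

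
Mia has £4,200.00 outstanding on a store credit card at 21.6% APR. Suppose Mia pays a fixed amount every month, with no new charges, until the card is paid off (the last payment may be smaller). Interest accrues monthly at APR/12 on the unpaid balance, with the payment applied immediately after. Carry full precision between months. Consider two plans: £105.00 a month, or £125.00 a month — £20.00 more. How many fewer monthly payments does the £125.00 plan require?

Monthly rate r = 21.6%/12 = 1.8% = 0.018.
At £105.00/mo: n = ⌈−ln(1 − rB₀/P)/ln(1+r)⌉ = 72 payments (last £37.48); total interest = total paid − £4,200.00 = £3,292.48.
At £125.00/mo: 53 payments (last £4.86); total interest £2,304.86.
Payments saved = 72 − 53 = 19.

19 fewer payments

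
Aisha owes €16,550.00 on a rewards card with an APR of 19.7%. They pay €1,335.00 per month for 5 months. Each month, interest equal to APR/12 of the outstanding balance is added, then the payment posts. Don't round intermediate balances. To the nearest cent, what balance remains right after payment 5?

€11,056.03

Monthly rate r = 19.7%/12 = 1.64167% = 0.0164167.
Each month: B ← B·(1+r) − €1,335.00.
Month 1: interest €271.70; balance after payment €15,486.70.
Month 2: interest €254.24; balance after payment €14,405.94.
Month 3: interest €236.50; balance after payment €13,307.43.
Month 4: interest €218.46; balance after payment €12,190.90.
Month 5: interest €200.13; balance after payment €11,056.03.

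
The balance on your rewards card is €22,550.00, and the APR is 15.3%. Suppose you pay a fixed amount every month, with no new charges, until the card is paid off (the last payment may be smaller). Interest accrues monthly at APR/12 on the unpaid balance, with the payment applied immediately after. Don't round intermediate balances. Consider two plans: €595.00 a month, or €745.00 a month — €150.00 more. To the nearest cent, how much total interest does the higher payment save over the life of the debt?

€2,326.65

Monthly rate r = 15.3%/12 = 1.275% = 0.01275.
At €595.00/mo: n = ⌈−ln(1 − rB₀/P)/ln(1+r)⌉ = 53 payments (last €62.25); total interest = total paid − €22,550.00 = €8,452.25.
At €745.00/mo: 39 payments (last €365.60); total interest €6,125.60.
Interest saved = €8,452.25 − €6,125.60 = €2,326.65.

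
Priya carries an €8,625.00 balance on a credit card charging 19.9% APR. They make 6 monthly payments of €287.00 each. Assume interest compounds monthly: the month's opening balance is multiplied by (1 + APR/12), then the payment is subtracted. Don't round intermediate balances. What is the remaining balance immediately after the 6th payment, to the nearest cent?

€7,724.57

Monthly rate r = 19.9%/12 = 1.65833% = 0.0165833.
Each month: B ← B·(1+r) − €287.00.
Month 1: interest €143.03; balance after payment €8,481.03.
Month 2: interest €140.64; balance after payment €8,334.68.
Month 3: interest €138.22; balance after payment €8,185.89.
Month 4: interest €135.75; balance after payment €8,034.64.
Month 5: interest €133.24; balance after payment €7,880.88.
Month 6: interest €130.69; balance after payment €7,724.57.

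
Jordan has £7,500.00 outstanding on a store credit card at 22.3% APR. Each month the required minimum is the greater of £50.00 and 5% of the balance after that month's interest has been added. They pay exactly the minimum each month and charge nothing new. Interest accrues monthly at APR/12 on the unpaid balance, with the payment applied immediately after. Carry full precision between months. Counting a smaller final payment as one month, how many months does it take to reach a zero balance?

87 months

Monthly rate r = 22.3%/12 = 1.85833% = 0.0185833.
While 5% of the post-interest balance exceeds £50.00, each month B ← (B·(1+r))·(1 − 0.05), i.e. B shrinks by the factor (1+r)·0.95 = 0.96765.
This holds for months 1–62. Entering month 63 the balance is £976.59; 5% of the post-interest balance is now below £50.00, so the flat £50.00 minimum applies from here.
From month 63 a fixed £50.00 at rate r clears £976.59 in 25 more payments. Total: 62 + 25 = 87 months.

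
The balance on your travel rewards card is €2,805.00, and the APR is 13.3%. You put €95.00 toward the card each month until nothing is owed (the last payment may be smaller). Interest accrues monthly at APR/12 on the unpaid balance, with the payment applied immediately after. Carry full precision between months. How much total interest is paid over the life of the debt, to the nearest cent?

Monthly rate r = 13.3%/12 = 1.10833% = 0.0110833.
Payoff takes n = ⌈−ln(1 − rB₀/P)/ln(1+r)⌉ = ⌈35.962⌉ = 36 payments; the last is €91.37.
Total paid = 35·€95.00 + €91.37 = €3,416.37.
Total interest = total paid − principal = €3,416.37 − €2,805.00 = €611.37.

€611.37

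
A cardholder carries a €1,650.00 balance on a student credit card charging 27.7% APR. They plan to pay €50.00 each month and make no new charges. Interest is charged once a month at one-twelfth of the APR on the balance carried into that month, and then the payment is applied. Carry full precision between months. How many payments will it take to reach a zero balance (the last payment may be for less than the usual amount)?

63 months

Monthly rate r = 27.7%/12 = 2.30833% = 0.0230833.
Recurrence: B ← B·(1+r) − €50.00.
Month 1: interest €38.09; balance after payment €1,638.09.
Month 2: interest €37.81; balance after payment €1,625.90.
Closed form: n = −ln(1 − rB₀/P)/ln(1+r) = −ln(0.23825)/ln(1.02308) ≈ 62.856, so the balance reaches zero during payment 63.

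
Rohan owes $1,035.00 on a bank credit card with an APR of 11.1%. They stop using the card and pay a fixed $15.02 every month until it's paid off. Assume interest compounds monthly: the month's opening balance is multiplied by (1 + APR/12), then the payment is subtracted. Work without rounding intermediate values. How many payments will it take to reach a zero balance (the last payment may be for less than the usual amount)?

Monthly rate r = 11.1%/12 = 0.925% = 0.00925.
Recurrence: B ← B·(1+r) − $15.02.
Month 1: interest $9.57; balance after payment $1,029.55.
Month 2: interest $9.52; balance after payment $1,024.06.
Closed form: n = −ln(1 − rB₀/P)/ln(1+r) = −ln(0.3626)/ln(1.00925) ≈ 110.177, so the balance reaches zero during payment 111.

111 payments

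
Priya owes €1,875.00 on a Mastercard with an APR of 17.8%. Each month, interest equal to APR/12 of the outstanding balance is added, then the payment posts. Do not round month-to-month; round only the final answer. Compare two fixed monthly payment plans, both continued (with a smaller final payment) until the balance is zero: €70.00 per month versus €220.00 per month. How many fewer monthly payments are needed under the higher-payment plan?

25 fewer payments

Monthly rate r = 17.8%/12 = 1.48333% = 0.0148333.
At €70.00/mo: n = ⌈−ln(1 − rB₀/P)/ln(1+r)⌉ = 35 payments (last €27.42); total interest = total paid − €1,875.00 = €532.42.
At €220.00/mo: 10 payments (last €39.63); total interest €144.63.
Payments saved = 35 − 10 = 25.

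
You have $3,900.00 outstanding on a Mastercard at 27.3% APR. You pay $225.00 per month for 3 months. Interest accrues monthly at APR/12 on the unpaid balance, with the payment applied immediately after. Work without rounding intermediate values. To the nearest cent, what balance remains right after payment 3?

Monthly rate r = 27.3%/12 = 2.275% = 0.02275.
Each month: B ← B·(1+r) − $225.00.
Month 1: interest $88.72; balance after payment $3,763.72.
Month 2: interest $85.62; balance after payment $3,624.35.
Month 3: interest $82.45; balance after payment $3,481.80.

$3,481.80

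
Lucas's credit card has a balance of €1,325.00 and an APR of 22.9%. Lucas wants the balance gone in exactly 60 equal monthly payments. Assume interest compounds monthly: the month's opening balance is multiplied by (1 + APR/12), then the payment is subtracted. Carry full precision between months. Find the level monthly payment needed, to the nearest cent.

Monthly rate r = 22.9%/12 = 1.90833% = 0.0190833.
Level-payment amortization: P = B₀·r / (1 − (1+r)^(−n)) = 1325.00·0.0190833 / (1 − 1.01908^(−60)).
Denominator 1 − (1+r)^(−60) = 0.678324442.
P = 25.2854 / 0.678324442 ≈ 37.28.

€37.28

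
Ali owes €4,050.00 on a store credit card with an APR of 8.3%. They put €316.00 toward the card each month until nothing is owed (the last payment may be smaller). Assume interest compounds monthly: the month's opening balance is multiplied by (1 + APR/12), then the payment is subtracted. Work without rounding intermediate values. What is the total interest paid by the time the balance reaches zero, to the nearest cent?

€205.80

Monthly rate r = 8.3%/12 = 0.691667% = 0.00691667.
Payoff takes n = ⌈−ln(1 − rB₀/P)/ln(1+r)⌉ = ⌈13.467⌉ = 14 payments; the last is €147.80.
Total paid = 13·€316.00 + €147.80 = €4,255.80.
Total interest = total paid − principal = €4,255.80 − €4,050.00 = €205.80.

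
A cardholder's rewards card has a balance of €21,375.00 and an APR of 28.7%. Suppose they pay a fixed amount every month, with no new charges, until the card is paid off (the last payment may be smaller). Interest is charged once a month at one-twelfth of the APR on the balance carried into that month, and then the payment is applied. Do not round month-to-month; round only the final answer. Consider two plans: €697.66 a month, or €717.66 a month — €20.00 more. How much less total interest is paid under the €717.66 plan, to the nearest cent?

€1,118.65

Monthly rate r = 28.7%/12 = 2.39167% = 0.0239167.
At €697.66/mo: n = ⌈−ln(1 − rB₀/P)/ln(1+r)⌉ = 56 payments (last €582.14); total interest = total paid − €21,375.00 = €17,578.44.
At €717.66/mo: 53 payments (last €516.47); total interest €16,459.79.
Interest saved = €17,578.44 − €16,459.79 = €1,118.65.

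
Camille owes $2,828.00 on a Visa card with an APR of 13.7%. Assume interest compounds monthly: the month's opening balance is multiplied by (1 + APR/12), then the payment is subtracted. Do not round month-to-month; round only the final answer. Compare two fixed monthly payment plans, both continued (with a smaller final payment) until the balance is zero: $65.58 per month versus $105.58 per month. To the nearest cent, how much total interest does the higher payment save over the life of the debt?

Monthly rate r = 13.7%/12 = 1.14167% = 0.0114167.
At $65.58/mo: n = ⌈−ln(1 − rB₀/P)/ln(1+r)⌉ = 60 payments (last $47.08); total interest = total paid − $2,828.00 = $1,088.30.
At $105.58/mo: 33 payments (last $16.18); total interest $566.74.
Interest saved = $1,088.30 − $566.74 = $521.56.

$521.56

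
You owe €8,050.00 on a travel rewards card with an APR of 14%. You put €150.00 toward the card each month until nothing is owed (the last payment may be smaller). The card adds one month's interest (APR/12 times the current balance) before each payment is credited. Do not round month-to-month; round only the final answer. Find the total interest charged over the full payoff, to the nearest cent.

€4,672.59

Monthly rate r = 14%/12 = 1.16667% = 0.0116667.
Payoff takes n = ⌈−ln(1 − rB₀/P)/ln(1+r)⌉ = ⌈84.816⌉ = 85 payments; the last is €122.59.
Total paid = 84·€150.00 + €122.59 = €12,722.59.
Total interest = total paid − principal = €12,722.59 − €8,050.00 = €4,672.59.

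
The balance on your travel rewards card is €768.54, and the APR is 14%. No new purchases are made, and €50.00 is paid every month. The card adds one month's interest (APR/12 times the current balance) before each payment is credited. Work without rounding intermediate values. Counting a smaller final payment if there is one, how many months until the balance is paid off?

Monthly rate r = 14%/12 = 1.16667% = 0.0116667.
Recurrence: B ← B·(1+r) − €50.00.
Month 1: interest €8.97; balance after payment €727.51.
Month 2: interest €8.49; balance after payment €685.99.
Closed form: n = −ln(1 − rB₀/P)/ln(1+r) = −ln(0.82067)/ln(1.01167) ≈ 17.038, so the balance reaches zero during payment 18.

18 months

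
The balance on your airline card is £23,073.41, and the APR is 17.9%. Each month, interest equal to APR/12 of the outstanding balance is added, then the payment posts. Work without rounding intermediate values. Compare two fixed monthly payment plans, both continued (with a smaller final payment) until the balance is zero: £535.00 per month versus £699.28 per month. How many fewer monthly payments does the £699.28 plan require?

24 fewer payments

Monthly rate r = 17.9%/12 = 1.49167% = 0.0149167.
At £535.00/mo: n = ⌈−ln(1 − rB₀/P)/ln(1+r)⌉ = 70 payments (last £336.19); total interest = total paid − £23,073.41 = £14,177.78.
At £699.28/mo: 46 payments (last £537.17); total interest £8,931.36.
Payments saved = 70 − 46 = 24.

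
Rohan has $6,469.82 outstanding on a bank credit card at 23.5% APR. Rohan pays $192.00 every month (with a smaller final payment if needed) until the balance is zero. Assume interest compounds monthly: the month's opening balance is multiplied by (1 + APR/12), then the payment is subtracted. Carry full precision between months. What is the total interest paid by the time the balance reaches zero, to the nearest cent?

Monthly rate r = 23.5%/12 = 1.95833% = 0.0195833.
Payoff takes n = ⌈−ln(1 − rB₀/P)/ln(1+r)⌉ = ⌈55.611⌉ = 56 payments; the last is $117.66.
Total paid = 55·$192.00 + $117.66 = $10,677.66.
Total interest = total paid − principal = $10,677.66 − $6,469.82 = $4,207.84.

$4,207.84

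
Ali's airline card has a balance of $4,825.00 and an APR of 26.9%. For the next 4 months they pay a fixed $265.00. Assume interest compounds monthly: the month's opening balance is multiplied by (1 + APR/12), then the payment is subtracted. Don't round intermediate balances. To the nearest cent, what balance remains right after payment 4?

$4,176.23

Monthly rate r = 26.9%/12 = 2.24167% = 0.0224167.
Each month: B ← B·(1+r) − $265.00.
Month 1: interest $108.16; balance after payment $4,668.16.
Month 2: interest $104.64; balance after payment $4,507.81.
Month 3: interest $101.05; balance after payment $4,343.85.
Month 4: interest $97.37; balance after payment $4,176.23.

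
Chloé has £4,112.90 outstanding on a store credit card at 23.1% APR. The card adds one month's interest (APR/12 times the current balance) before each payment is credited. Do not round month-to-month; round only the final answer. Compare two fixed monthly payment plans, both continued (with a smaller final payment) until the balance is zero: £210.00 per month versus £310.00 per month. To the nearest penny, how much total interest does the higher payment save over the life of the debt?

Monthly rate r = 23.1%/12 = 1.925% = 0.01925.
At £210.00/mo: n = ⌈−ln(1 − rB₀/P)/ln(1+r)⌉ = 25 payments (last £172.38); total interest = total paid − £4,112.90 = £1,099.48.
At £310.00/mo: 16 payments (last £145.42); total interest £682.52.
Interest saved = £1,099.48 − £682.52 = £416.96.

£416.96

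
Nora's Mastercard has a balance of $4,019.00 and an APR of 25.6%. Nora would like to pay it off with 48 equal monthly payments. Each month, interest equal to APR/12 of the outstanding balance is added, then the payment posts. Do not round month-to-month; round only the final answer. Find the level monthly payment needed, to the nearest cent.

$134.61

Monthly rate r = 25.6%/12 = 2.13333% = 0.0213333.
Level-payment amortization: P = B₀·r / (1 − (1+r)^(−n)) = 4019.00·0.0213333 / (1 − 1.02133^(−48)).
Denominator 1 − (1+r)^(−48) = 0.636955635.
P = 85.7387 / 0.636955635 ≈ 134.61.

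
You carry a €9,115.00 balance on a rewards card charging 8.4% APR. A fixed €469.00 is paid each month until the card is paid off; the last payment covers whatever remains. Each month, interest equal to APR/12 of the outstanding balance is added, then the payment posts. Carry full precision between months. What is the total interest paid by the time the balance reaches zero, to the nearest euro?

Monthly rate r = 8.4%/12 = 0.7% = 0.007.
Payoff takes n = ⌈−ln(1 − rB₀/P)/ln(1+r)⌉ = ⌈20.964⌉ = 21 payments; the last is €452.01.
Total paid = 20·€469.00 + €452.01 = €9,832.01.
Total interest = total paid − principal = €9,832.01 − €9,115.00 = €717.01.

€717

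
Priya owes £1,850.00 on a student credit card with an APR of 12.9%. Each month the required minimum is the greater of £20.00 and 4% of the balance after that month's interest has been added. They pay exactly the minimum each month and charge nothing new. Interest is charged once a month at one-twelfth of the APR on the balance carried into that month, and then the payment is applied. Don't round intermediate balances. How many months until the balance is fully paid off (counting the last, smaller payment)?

Monthly rate r = 12.9%/12 = 1.075% = 0.01075.
While 4% of the post-interest balance exceeds £20.00, each month B ← (B·(1+r))·(1 − 0.04), i.e. B shrinks by the factor (1+r)·0.96 = 0.97032.
This holds for months 1–44. Entering month 45 the balance is £491.40; 4% of the post-interest balance is now below £20.00, so the flat £20.00 minimum applies from here.
From month 45 a fixed £20.00 at rate r clears £491.40 in 29 more payments. Total: 44 + 29 = 73 months.

73 months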